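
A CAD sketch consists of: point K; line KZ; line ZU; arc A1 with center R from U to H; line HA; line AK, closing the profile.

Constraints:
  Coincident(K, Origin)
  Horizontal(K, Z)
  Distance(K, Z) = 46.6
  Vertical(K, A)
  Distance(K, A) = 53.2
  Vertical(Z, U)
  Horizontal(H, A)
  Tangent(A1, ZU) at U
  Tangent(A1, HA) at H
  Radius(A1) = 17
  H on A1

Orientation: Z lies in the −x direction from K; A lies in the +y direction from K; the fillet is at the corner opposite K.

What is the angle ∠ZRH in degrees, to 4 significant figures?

154.8°

The virtual corner opposite K is at (-46.60, 53.20). Tangency of A1 to ZU means the radius RU is perpendicular to ZU and tangency of A1 to HA means the radius RH is perpendicular to HA, with radius 17.0, so the center R sits 17.0 in from both sides at R = (-29.60, 36.20). That places the tangent points at U = (-46.60, 36.20) on ZU and H = (-29.60, 53.20) on HA. Then cos ∠ZRH = RZ·RH / (|RZ||RH|), giving 154.8°.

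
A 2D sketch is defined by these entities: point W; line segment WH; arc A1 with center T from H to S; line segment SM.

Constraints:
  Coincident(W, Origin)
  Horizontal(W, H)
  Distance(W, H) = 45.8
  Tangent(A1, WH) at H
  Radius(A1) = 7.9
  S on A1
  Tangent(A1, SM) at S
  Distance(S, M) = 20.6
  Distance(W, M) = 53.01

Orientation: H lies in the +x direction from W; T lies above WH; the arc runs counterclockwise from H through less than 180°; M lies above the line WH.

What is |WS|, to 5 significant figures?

54.100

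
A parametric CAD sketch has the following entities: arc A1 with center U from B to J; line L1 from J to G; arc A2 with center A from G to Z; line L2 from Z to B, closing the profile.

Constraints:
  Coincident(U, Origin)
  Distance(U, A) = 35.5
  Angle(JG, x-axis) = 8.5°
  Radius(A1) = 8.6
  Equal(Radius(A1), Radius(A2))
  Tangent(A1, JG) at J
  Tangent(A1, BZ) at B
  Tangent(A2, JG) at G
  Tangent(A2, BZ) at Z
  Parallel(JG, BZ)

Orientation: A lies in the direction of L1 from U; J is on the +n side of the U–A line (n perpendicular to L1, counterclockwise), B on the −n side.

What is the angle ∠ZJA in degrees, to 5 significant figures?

12.233°

The slot axis is L1's direction at 8.5°, so u = (cos 8.5°, sin 8.5°) = (0.98902, 0.14781) and n = (−sin 8.5°, cos 8.5°) = (-0.14781, 0.98902). U is at the origin and A lies 35.5 along u from U, so A = 35.5·u = (35.110, 5.2472). Tangency of A1 to both parallel lines with radius 8.6 puts J and B at U ± 8.6·n: J = (-1.2712, 8.5055), B = (1.2712, -8.5055). Equal radii place G and Z the same way about A: G = A + 8.6·n = (33.839, 13.753), Z = A − 8.6·n = (36.381, -3.2583). Then cos ∠ZJA = JZ·JA / (|JZ||JA|), giving 12.233°.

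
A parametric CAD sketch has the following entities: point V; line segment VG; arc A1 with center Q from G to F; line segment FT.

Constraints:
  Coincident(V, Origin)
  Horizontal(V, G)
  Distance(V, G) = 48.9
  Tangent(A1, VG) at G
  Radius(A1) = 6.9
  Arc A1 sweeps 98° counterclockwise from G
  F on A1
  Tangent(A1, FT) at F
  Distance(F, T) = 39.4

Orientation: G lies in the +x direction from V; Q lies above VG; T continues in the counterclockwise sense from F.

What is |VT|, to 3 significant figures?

68.7

V is at the origin; VG is horizontal with |VG| = 48.9 and G on the +x side, so G = (48.9, 0.00). Tangency of A1 to VG means the radius QG is perpendicular to VG, so Q = G + (0, 6.9) = (48.9, 6.90). On A1, G sits at bearing -90° from Q; a 98° counterclockwise sweep puts F at bearing 8°, so F = Q + 6.9·(cos 8°, sin 8°) = (55.7, 7.86). A1 meets FT tangentially, so QF is at right angles to FT, so FT runs along (−sin 8°, cos 8°); with |FT| = 39.4, T = (50.2, 46.9). Then |VT| = |T − V| = 68.7.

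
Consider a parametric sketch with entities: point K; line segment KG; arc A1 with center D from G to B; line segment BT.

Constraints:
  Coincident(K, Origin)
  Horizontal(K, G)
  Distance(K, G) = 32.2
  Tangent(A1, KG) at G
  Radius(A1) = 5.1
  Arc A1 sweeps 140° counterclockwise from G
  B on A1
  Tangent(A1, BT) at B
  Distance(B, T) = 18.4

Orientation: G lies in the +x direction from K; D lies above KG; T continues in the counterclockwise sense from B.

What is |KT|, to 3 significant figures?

29.9

K is at the origin; KG is horizontal with |KG| = 32.2 and G on the +x side, so G = (32.2, 0.00). The tangent condition forces DG to be normal to KG, so D = G + (0, 5.1) = (32.2, 5.10). On A1, G sits at bearing -90° from D; a 140° counterclockwise sweep puts B at bearing 50°, so B = D + 5.1·(cos 50°, sin 50°) = (35.5, 9.01). The tangent condition forces DB to be normal to BT, so BT runs along (−sin 50°, cos 50°); with |BT| = 18.4, T = (21.4, 20.8). Then |KT| = |T − K| = 29.9.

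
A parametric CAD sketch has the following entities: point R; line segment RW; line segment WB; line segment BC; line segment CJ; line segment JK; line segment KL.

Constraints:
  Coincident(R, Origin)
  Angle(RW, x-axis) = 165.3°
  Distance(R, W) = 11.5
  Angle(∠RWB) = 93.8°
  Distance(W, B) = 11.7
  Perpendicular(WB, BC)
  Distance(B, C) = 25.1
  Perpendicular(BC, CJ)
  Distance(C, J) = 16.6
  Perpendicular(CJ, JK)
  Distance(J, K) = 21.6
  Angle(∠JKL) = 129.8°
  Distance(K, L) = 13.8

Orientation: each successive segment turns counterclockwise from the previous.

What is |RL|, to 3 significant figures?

18.0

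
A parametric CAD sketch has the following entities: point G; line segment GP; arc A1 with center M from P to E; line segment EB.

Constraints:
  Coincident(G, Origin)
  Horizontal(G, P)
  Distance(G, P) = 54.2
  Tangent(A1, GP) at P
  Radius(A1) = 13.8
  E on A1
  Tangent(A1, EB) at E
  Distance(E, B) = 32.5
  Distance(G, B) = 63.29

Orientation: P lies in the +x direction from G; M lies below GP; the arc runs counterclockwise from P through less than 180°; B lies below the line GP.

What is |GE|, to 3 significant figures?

43.0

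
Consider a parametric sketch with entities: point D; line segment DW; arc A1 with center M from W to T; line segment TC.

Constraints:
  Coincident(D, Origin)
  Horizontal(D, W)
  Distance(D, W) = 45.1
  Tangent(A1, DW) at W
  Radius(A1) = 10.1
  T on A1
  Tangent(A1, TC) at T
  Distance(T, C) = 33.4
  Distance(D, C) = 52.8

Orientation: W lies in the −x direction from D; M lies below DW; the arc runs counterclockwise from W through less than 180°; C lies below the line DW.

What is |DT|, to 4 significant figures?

55.41

D is at the origin; D and W share the same y with |DW| = 45.1 and W on the −x side, so W = (-45.10, 0.000). A1 meets DW tangentially, so MW is at right angles to DW, so M = W + (0, -10.1) = (-45.10, -10.10). Since MT ⟂ TC (tangency), |MC| = √(10.1² + 33.4²) = 34.89 regardless of where T sits on A1. So C lies on both circle(D, 52.8) and circle(M, 34.89); the below-DW intersection is C = (-31.62, -42.28). T is the foot of the tangent from C: T = (-52.89, -16.53).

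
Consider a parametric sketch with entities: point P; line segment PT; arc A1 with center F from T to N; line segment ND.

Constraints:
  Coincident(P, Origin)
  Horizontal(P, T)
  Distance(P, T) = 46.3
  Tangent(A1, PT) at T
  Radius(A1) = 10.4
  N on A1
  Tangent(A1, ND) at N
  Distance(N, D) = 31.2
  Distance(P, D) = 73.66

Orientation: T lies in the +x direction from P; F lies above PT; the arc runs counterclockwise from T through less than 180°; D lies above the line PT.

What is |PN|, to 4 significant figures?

57.13

Checks: |PT| = 46.30 ✓; |FN| = 10.40 ✓; ∠(FN, ND) = 90.00° ✓; |ND| = 31.20 ✓; |PD| = 73.66 ✓.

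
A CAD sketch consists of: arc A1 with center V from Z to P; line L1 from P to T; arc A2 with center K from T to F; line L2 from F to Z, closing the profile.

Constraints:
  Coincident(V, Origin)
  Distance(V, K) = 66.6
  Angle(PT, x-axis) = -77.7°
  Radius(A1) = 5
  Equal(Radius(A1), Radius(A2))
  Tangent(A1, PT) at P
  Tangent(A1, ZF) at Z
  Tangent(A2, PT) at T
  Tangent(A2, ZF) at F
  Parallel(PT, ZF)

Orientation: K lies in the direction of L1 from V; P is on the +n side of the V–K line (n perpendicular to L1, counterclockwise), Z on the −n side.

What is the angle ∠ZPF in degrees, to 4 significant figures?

81.46°

The slot axis is L1's direction at -77.7°, so u = (cos -77.7°, sin -77.7°) = (0.2130, -0.9770) and n = (−sin -77.7°, cos -77.7°) = (0.9770, 0.2130). V is at the origin and K lies 66.6 along u from V, so K = 66.6·u = (14.19, -65.07). Tangency of A1 to both parallel lines with radius 5.0 puts P and Z at V ± 5.0·n: P = (4.885, 1.065), Z = (-4.885, -1.065). Equal radii place T and F the same way about K: T = K + 5.0·n = (19.07, -64.01), F = K − 5.0·n = (9.303, -66.14). Then cos ∠ZPF = PZ·PF / (|PZ||PF|), giving 81.46°.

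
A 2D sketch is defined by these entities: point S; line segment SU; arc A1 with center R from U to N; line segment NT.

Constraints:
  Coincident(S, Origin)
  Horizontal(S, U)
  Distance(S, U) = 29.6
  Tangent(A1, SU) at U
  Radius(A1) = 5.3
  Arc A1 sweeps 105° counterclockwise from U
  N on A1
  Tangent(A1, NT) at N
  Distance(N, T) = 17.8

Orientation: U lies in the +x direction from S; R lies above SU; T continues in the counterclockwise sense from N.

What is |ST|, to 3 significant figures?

38.4

On A1, U sits at bearing -90° from R; a 105° counterclockwise sweep puts N at bearing 15°, so N = R + 5.3·(cos 15°, sin 15°) = (34.7, 6.67). A1 meets NT tangentially, so RN is at right angles to NT, so NT runs along (−sin 15°, cos 15°); with |NT| = 17.8, T = (30.1, 23.9). Then |ST| = |T − S| = 38.4.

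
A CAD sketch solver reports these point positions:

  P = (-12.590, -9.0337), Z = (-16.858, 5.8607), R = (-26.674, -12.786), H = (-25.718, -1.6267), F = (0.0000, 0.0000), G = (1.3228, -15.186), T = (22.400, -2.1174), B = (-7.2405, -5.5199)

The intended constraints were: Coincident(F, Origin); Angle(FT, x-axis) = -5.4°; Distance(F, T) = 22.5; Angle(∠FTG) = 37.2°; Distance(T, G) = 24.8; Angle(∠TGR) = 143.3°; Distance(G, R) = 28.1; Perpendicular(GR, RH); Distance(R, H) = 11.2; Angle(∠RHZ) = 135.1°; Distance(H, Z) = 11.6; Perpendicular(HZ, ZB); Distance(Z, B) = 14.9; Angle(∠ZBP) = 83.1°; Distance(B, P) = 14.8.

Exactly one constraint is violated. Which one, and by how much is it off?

Distance(B, P) = 14.8 — off by 8.40.

F = (0.00, 0.00) ✓; FT at -5.400° ✓; |FT| = 22.50 ✓; ∠FTG = 37.20° ✓; |TG| = 24.80 ✓; ∠TGR = 143.3° ✓; |GR| = 28.10 ✓; ∠(GR, RH) = 90.00° ✓; |RH| = 11.20 ✓; ∠RHZ = 135.1° ✓; |HZ| = 11.60 ✓; ∠(HZ, ZB) = 90.00° ✓; |ZB| = 14.90 ✓; ∠ZBP = 83.10° ✓; |BP| = 6.400 ✗.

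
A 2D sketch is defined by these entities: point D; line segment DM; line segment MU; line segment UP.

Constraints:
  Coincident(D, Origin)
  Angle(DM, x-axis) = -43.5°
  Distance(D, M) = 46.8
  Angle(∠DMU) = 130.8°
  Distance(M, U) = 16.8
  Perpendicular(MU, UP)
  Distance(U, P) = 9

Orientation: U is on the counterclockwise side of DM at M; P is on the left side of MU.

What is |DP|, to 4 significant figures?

54.25

D is at the origin; DM runs at -43.5° with length 46.8, so M = 46.8·(cos -43.5°, sin -43.5°) = (33.95, -32.21). ∠DMU = 130.8°, so MU runs at -43.5° + (180° − 130.8°) = 5.700° from the x-axis; with |MU| = 16.8, U = M + 16.8·(cos 5.700°, sin 5.700°) = (50.66, -30.55). MU ⟂ UP; with |UP| = 9.0 on the left of MU, P = U + 9.0·(-0.09932, 0.9951) = (49.77, -21.59). Then |DP| = |P − D| = 54.25.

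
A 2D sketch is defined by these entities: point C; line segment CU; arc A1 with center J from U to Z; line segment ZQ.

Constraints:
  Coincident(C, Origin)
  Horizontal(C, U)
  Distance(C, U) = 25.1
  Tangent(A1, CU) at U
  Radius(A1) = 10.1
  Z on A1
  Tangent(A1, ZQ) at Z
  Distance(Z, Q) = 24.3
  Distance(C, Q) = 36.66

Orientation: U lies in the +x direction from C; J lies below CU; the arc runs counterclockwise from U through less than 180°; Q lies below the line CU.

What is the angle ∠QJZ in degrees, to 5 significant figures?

67.430°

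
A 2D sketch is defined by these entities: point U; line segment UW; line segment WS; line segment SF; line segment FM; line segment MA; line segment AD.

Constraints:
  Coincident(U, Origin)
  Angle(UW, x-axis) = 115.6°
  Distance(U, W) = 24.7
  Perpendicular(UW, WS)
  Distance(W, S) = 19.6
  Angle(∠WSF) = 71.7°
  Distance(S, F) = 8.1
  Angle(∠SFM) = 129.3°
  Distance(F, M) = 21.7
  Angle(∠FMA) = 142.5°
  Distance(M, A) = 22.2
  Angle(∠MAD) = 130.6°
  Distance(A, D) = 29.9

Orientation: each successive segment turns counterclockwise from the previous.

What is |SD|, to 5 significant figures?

59.145

U is at the origin; UW runs at 115.6° with length 24.7, so W = (-10.673, 22.275). UW is perpendicular to WS, so WS runs at -154.40°; with |WS| = 19.6, S = (-28.348, 13.806). ∠WSF = 71.7° gives SF at -46.100° from the x-axis; with |SF| = 8.1, F = (-22.732, 7.9699). ∠SFM = 129.3° gives FM at 4.6000° from the x-axis; with |FM| = 21.7, M = (-1.1018, 9.7102). ∠FMA = 142.5° gives MA at 42.100° from the x-axis; with |MA| = 22.2, A = (15.370, 24.594). ∠MAD = 130.6° gives AD at 91.500° from the x-axis; with |AD| = 29.9, D = (14.587, 54.483). Then |SD| = |D − S| = 59.145.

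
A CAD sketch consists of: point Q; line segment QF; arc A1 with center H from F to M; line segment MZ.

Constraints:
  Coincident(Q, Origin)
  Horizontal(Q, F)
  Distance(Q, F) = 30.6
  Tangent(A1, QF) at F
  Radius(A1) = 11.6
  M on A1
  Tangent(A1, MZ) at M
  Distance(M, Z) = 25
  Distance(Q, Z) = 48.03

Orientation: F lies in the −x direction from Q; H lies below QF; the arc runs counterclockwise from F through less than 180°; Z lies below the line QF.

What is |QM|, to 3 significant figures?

44.2

Q is at the origin; Q and F share the same y with |QF| = 30.6 and F on the −x side, so F = (-30.6, 0.00). Tangency of A1 to QF means the radius HF is perpendicular to QF, so H = F + (0, -11.6) = (-30.6, -11.6). Since HM ⟂ MZ (tangency), |HZ| = √(11.6² + 25.0²) = 27.6 regardless of where M sits on A1. So Z lies on both circle(Q, 48.03) and circle(H, 27.6); the below-QF intersection is Z = (-28.0, -39.0). M is the foot of the tangent from Z: M = (-40.6, -17.5).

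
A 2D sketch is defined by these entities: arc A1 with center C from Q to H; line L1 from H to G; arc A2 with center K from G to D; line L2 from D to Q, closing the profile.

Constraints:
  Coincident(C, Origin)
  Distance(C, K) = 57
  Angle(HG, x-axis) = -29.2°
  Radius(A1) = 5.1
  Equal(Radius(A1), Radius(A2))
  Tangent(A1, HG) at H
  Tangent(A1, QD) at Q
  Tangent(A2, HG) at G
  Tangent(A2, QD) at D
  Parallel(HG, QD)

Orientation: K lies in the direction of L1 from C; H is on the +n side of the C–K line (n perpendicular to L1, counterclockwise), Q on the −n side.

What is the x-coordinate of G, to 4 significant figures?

52.24

The slot axis is L1's direction at -29.2°, so u = (cos -29.2°, sin -29.2°) = (0.8729, -0.4879) and n = (−sin -29.2°, cos -29.2°) = (0.4879, 0.8729). C is at the origin and K lies 57.0 along u from C, so K = 57.0·u = (49.76, -27.81). Tangency of A1 to both parallel lines with radius 5.1 puts H and Q at C ± 5.1·n: H = (2.488, 4.452), Q = (-2.488, -4.452). Equal radii place G and D the same way about K: G = K + 5.1·n = (52.24, -23.36), D = K − 5.1·n = (47.27, -32.26). So G.x = 52.24.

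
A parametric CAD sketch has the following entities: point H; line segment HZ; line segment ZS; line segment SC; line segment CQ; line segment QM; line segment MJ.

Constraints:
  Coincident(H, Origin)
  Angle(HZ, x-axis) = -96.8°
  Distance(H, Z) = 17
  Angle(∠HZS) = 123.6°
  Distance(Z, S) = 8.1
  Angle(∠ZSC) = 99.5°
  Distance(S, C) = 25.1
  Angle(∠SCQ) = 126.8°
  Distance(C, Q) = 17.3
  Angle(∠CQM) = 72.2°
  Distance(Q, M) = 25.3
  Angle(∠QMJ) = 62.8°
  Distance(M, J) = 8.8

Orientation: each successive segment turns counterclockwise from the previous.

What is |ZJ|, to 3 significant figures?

15.1

H is at the origin; HZ runs at -96.8° with length 17.0, so Z = (-2.01, -16.9). ∠HZS = 123.6° gives ZS at -40.4° from the x-axis; with |ZS| = 8.1, S = (4.16, -22.1). ∠ZSC = 99.5° gives SC at 40.1° from the x-axis; with |SC| = 25.1, C = (23.4, -5.96). ∠SCQ = 126.8° gives CQ at 93.3° from the x-axis; with |CQ| = 17.3, Q = (22.4, 11.3). ∠CQM = 72.2° gives QM at -159° from the x-axis; with |QM| = 25.3, M = (-1.24, 2.20). ∠QMJ = 62.8° gives MJ at -41.7° from the x-axis; with |MJ| = 8.8, J = (5.33, -3.65). Then |ZJ| = |J − Z| = 15.1.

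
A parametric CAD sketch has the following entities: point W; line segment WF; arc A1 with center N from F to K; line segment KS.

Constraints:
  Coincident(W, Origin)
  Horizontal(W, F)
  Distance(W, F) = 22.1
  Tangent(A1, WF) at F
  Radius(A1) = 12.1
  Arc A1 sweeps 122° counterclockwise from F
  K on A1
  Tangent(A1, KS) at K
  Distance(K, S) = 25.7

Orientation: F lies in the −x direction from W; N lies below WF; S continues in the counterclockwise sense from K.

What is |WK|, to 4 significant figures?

37.28

A1 meets WF tangentially, so NF is at right angles to WF, so N = F + (0, -12.1) = (-22.10, -12.10). On A1, F sits at bearing 90° from N; a 122° counterclockwise sweep puts K at bearing 212°, so K = N + 12.1·(cos 212°, sin 212°) = (-32.36, -18.51). Then |WK| = |K − W| = 37.28.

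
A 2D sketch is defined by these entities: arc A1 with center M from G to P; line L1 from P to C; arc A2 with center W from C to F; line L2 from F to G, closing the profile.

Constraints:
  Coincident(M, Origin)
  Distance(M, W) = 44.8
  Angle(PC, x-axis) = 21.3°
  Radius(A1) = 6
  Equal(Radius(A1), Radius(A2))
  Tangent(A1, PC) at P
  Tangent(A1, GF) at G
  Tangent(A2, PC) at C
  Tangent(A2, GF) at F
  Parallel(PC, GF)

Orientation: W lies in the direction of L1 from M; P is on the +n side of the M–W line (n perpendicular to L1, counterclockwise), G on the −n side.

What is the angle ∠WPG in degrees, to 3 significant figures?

82.4°

The slot axis is L1's direction at 21.3°, so u = (cos 21.3°, sin 21.3°) = (0.932, 0.363) and n = (−sin 21.3°, cos 21.3°) = (-0.363, 0.932). M is at the origin and W lies 44.8 along u from M, so W = 44.8·u = (41.7, 16.3). Tangency of A1 to both parallel lines with radius 6.0 puts P and G at M ± 6.0·n: P = (-2.18, 5.59), G = (2.18, -5.59). Then cos ∠WPG = PW·PG / (|PW||PG|), giving 82.4°.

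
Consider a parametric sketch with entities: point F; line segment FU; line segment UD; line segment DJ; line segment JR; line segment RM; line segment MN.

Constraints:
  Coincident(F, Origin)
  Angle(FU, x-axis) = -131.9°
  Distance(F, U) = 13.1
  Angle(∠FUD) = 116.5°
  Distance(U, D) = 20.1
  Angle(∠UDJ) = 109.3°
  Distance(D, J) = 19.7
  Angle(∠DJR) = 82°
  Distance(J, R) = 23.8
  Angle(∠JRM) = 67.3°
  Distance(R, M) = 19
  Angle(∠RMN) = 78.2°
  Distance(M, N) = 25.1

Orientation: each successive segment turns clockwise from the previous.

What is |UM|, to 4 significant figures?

8.417

∠DJR = 82.0° gives JR at -4.100° from the x-axis; with |JR| = 23.8, R = (-5.728, 13.54). ∠JRM = 67.3° gives RM at -116.8° from the x-axis; with |RM| = 19.0, M = (-14.29, -3.419). Then |UM| = |M − U| = 8.417.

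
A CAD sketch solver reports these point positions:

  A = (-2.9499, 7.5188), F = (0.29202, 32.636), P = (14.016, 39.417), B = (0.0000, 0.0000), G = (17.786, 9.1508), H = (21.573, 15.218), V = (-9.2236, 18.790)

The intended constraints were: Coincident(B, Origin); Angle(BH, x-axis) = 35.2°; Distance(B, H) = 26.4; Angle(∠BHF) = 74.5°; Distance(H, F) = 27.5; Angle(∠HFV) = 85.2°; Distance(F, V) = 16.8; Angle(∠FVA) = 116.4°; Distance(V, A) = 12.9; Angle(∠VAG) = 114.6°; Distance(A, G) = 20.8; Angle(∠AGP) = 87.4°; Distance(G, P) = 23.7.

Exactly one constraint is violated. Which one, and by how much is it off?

Distance(G, P) = 23.7 — off by 6.80.

B = (0.00, 0.00) ✓; BH at 35.20° ✓; |BH| = 26.40 ✓; ∠BHF = 74.50° ✓; |HF| = 27.50 ✓; ∠HFV = 85.20° ✓; |FV| = 16.80 ✓; ∠FVA = 116.4° ✓; |VA| = 12.90 ✓; ∠VAG = 114.6° ✓; |AG| = 20.80 ✓; ∠AGP = 87.40° ✓; |GP| = 30.50 ✗.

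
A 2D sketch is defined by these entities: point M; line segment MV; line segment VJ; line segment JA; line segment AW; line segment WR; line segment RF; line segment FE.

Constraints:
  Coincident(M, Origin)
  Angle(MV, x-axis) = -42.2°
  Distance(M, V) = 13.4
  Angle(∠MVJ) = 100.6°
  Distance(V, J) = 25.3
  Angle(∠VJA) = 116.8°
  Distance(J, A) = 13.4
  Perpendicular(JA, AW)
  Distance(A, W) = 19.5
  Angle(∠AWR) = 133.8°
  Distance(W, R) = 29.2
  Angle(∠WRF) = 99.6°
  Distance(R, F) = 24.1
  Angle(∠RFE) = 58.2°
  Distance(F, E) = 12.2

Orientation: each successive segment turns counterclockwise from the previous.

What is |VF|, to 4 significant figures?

15.86

M is at the origin; MV runs at -42.2° with length 13.4, so V = (9.927, -9.001). ∠MVJ = 100.6° gives VJ at 37.20° from the x-axis; with |VJ| = 25.3, J = (30.08, 6.295). ∠VJA = 116.8° gives JA at 100.4° from the x-axis; with |JA| = 13.4, A = (27.66, 19.48). JA ⟂ AW, so AW runs at -169.6°; with |AW| = 19.5, W = (8.480, 15.96). ∠AWR = 133.8° gives WR at -123.4° from the x-axis; with |WR| = 29.2, R = (-7.594, -8.423). ∠WRF = 99.6° gives RF at -43.00° from the x-axis; with |RF| = 24.1, F = (10.03, -24.86). Then |VF| = |F − V| = 15.86.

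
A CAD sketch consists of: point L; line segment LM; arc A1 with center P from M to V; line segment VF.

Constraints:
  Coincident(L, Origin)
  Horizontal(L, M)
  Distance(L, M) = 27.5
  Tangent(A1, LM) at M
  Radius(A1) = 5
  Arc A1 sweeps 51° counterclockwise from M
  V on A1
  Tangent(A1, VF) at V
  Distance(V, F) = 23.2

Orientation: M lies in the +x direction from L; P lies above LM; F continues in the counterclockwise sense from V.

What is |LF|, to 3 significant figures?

50.1

L is at the origin; L and M share the same y with |LM| = 27.5 and M on the +x side, so M = (27.5, 0.00). A1 meets LM tangentially, so PM is at right angles to LM, so P = M + (0, 5) = (27.5, 5.00). On A1, M sits at bearing -90° from P; a 51° counterclockwise sweep puts V at bearing -39°, so V = P + 5.0·(cos -39°, sin -39°) = (31.4, 1.85). Since A1 is tangent to VF there, PV ⟂ VF, so VF runs along (−sin -39°, cos -39°); with |VF| = 23.2, F = (46.0, 19.9). Then |LF| = |F − L| = 50.1.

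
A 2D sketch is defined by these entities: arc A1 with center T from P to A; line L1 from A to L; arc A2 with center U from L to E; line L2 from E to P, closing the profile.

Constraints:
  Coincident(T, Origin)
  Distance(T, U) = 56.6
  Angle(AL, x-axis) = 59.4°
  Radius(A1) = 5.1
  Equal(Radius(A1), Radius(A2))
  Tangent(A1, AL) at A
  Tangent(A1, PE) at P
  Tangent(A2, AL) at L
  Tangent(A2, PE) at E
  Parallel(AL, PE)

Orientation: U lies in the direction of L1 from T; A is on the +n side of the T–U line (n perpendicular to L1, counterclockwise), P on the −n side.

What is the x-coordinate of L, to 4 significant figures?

24.42

Tangency of A1 to both parallel lines with radius 5.1 puts A and P at T ± 5.1·n: A = (-4.390, 2.596), P = (4.390, -2.596). Equal radii place L and E the same way about U: L = U + 5.1·n = (24.42, 51.31), E = U − 5.1·n = (33.20, 46.12). So L.x = 24.42.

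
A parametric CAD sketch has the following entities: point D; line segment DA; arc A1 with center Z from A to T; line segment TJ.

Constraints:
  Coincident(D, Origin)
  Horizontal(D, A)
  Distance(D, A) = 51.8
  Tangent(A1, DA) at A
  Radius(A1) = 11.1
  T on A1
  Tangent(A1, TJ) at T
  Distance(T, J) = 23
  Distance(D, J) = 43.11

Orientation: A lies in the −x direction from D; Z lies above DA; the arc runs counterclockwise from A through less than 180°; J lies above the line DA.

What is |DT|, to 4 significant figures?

42.11

Checks: ∠(ZA, AD) = 90.00° ✓; |ZT| = 11.10 ✓; ∠(ZT, TJ) = 90.00° ✓; |TJ| = 23.00 ✓; |DJ| = 43.11 ✓.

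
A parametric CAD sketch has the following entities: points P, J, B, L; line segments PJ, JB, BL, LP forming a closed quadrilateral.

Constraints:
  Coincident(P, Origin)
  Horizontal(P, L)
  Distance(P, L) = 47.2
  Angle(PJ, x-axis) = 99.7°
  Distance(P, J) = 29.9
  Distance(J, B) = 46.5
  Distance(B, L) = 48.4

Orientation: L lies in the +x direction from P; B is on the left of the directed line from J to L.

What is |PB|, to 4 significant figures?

60.71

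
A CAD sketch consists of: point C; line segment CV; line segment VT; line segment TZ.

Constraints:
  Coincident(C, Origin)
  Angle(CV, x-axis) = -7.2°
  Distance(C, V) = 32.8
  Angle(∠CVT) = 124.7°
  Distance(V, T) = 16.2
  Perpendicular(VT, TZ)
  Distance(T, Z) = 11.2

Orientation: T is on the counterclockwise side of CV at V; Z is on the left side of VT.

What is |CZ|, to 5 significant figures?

38.271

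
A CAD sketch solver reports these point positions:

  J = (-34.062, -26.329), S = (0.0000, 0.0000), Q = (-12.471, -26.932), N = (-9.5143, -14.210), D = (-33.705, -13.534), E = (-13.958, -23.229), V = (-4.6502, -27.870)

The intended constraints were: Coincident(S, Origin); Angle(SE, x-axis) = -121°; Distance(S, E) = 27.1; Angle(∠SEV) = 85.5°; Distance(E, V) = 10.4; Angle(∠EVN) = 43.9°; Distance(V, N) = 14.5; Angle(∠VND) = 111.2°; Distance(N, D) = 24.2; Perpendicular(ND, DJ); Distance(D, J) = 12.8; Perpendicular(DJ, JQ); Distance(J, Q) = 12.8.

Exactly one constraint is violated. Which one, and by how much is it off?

Distance(J, Q) = 12.8 — off by 8.80.

S = (0.00, 0.00) ✓; SE at -121.0° ✓; |SE| = 27.10 ✓; ∠SEV = 85.50° ✓; |EV| = 10.40 ✓; ∠EVN = 43.90° ✓; |VN| = 14.50 ✓; ∠VND = 111.2° ✓; |ND| = 24.20 ✓; ∠(ND, DJ) = 90.00° ✓; |DJ| = 12.80 ✓; ∠(DJ, JQ) = 90.00° ✓; |JQ| = 21.60 ✗.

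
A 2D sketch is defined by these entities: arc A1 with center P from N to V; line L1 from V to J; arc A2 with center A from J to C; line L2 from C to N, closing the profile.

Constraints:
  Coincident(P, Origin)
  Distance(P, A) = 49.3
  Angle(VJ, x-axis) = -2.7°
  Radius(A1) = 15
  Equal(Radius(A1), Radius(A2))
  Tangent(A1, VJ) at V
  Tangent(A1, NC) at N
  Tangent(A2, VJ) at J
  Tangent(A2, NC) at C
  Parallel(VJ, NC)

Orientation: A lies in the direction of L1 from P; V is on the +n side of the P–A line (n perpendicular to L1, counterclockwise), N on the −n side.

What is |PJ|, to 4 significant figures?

51.53

Tangency of A1 to both parallel lines with radius 15.0 puts V and N at P ± 15.0·n: V = (0.7066, 14.98), N = (-0.7066, -14.98). Equal radii place J and C the same way about A: J = A + 15.0·n = (49.95, 12.66), C = A − 15.0·n = (48.54, -17.31). Then |PJ| = |J − P| = 51.53.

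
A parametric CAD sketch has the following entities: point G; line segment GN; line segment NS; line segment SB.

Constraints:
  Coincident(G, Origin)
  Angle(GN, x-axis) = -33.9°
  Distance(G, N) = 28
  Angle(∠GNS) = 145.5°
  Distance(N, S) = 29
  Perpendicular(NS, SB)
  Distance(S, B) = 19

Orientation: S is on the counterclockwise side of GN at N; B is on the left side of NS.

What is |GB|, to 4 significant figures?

52.17

G is at the origin; GN runs at -33.9° with length 28.0, so N = 28.0·(cos -33.9°, sin -33.9°) = (23.24, -15.62). ∠GNS = 145.5°, so NS runs at -33.9° + (180° − 145.5°) = 0.6000° from the x-axis; with |NS| = 29.0, S = N + 29.0·(cos 0.6000°, sin 0.6000°) = (52.24, -15.31). NS ⟂ SB; with |SB| = 19.0 on the left of NS, B = S + 19.0·(-0.01047, 0.9999) = (52.04, 3.686). Then |GB| = |B − G| = 52.17.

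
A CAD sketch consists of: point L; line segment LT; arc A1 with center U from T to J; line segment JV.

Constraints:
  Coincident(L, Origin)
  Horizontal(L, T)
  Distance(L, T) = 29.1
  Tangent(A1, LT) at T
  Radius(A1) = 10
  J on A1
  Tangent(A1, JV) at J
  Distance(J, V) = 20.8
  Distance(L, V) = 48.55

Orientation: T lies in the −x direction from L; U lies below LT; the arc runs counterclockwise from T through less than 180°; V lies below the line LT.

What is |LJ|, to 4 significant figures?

40.59

L is at the origin; LT is horizontal with |LT| = 29.1 and T on the −x side, so T = (-29.10, 0.000). A1 meets LT tangentially, so UT is at right angles to LT, so U = T + (0, -10) = (-29.10, -10.00). Since UJ ⟂ JV (tangency), |UV| = √(10.0² + 20.8²) = 23.08 regardless of where J sits on A1. So V lies on both circle(L, 48.55) and circle(U, 23.08); the below-LT intersection is V = (-36.69, -31.80). J is the foot of the tangent from V: J = (-39.04, -11.13).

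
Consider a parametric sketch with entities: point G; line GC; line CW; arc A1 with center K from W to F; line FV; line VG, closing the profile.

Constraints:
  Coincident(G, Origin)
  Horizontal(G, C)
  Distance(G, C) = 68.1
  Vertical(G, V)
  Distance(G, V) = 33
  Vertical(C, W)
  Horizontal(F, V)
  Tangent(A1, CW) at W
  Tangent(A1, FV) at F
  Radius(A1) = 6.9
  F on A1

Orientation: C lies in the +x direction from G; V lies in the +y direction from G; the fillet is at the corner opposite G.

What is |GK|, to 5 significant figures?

66.533

G is at the origin; GC is horizontal with |GC| = 68.1 and C on the +x side, so C = (68.100, 0.0000). GV is vertical with |GV| = 33.0 and V on the +y side, so V = (0.0000, 33.000). The virtual corner opposite G is at (68.100, 33.000). The tangent condition forces KW to be normal to CW and since A1 is tangent to FV there, KF ⟂ FV, with radius 6.9, so the center K sits 6.9 in from both sides at K = (61.200, 26.100). Then |GK| = |K − G| = 66.533.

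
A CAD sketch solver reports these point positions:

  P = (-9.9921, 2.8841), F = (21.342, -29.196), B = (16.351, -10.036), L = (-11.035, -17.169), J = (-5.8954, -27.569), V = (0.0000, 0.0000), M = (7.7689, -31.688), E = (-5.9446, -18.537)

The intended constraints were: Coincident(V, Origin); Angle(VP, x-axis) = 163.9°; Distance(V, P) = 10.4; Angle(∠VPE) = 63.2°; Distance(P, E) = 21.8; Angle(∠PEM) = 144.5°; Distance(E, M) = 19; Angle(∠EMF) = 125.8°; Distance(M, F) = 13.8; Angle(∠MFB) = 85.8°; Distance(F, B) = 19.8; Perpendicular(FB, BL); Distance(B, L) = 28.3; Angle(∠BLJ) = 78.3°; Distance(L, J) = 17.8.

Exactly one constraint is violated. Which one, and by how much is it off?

Distance(L, J) = 17.8 — off by 6.20.

V = (0.00, 0.00) ✓; VP at 163.9° ✓; |VP| = 10.40 ✓; ∠VPE = 63.20° ✓; |PE| = 21.80 ✓; ∠PEM = 144.5° ✓; |EM| = 19.00 ✓; ∠EMF = 125.8° ✓; |MF| = 13.80 ✓; ∠MFB = 85.80° ✓; |FB| = 19.80 ✓; ∠(FB, BL) = 90.00° ✓; |BL| = 28.30 ✓; ∠BLJ = 78.30° ✓; |LJ| = 11.60 ✗.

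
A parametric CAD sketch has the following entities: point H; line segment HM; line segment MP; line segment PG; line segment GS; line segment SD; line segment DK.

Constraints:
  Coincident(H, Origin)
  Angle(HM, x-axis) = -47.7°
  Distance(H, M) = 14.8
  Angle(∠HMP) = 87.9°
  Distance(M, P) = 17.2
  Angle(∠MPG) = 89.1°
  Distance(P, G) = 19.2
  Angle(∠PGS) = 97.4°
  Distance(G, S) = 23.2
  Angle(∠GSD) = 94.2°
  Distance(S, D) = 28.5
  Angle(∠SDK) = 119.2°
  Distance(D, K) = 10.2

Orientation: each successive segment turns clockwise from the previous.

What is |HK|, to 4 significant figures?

27.83

∠GSD = 94.2° gives SD at -39.10° from the x-axis; with |SD| = 28.5, D = (22.69, -8.281). ∠SDK = 119.2° gives DK at -99.90° from the x-axis; with |DK| = 10.2, K = (20.94, -18.33). Then |HK| = |K − H| = 27.83.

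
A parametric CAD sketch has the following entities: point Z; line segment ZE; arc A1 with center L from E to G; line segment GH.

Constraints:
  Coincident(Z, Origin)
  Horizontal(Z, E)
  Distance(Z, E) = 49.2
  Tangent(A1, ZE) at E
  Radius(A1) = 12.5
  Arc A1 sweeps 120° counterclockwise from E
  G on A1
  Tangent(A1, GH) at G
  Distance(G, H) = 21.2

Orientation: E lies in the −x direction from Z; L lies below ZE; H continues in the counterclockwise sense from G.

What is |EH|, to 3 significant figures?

37.1

On A1, E sits at bearing 90° from L; a 120° counterclockwise sweep puts G at bearing 210°, so G = L + 12.5·(cos 210°, sin 210°) = (-60.0, -18.8). Since A1 is tangent to GH there, LG ⟂ GH, so GH runs along (−sin 210°, cos 210°); with |GH| = 21.2, H = (-49.4, -37.1). Then |EH| = |H − E| = 37.1.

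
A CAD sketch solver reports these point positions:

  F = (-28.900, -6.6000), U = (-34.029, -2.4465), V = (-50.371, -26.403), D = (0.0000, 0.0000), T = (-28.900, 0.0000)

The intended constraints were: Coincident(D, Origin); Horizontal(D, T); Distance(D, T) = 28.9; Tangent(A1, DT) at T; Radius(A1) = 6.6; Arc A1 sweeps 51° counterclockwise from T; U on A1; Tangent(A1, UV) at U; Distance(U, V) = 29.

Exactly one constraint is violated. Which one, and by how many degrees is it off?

Tangent(A1, UV) at U — off by 4.70°.

D = (0.00, 0.00) ✓; D.y = 0.00, T.y = 0.00 ✓; |DT| = 28.90 ✓; ∠(FT, TD) = 90.00° ✓; |FT| = 6.600 ✓; bearing(F→U) − bearing(F→T) = 51.00° ✓; |FU| = 6.600 ✓; ∠(FU, UV) = 85.30° ✗; |UV| = 29.00 ✓.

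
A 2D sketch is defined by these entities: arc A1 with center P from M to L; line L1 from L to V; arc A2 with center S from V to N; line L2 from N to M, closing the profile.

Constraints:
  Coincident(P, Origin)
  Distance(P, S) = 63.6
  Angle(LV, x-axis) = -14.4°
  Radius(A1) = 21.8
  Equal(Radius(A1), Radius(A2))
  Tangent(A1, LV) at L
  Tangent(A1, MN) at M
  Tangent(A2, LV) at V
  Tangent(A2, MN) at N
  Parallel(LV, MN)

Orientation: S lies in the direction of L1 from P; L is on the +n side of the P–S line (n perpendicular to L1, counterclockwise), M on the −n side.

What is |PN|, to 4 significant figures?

67.23

The slot axis is L1's direction at -14.4°, so u = (cos -14.4°, sin -14.4°) = (0.9686, -0.2487) and n = (−sin -14.4°, cos -14.4°) = (0.2487, 0.9686). P is at the origin and S lies 63.6 along u from P, so S = 63.6·u = (61.60, -15.82). Tangency of A1 to both parallel lines with radius 21.8 puts L and M at P ± 21.8·n: L = (5.421, 21.12), M = (-5.421, -21.12). Equal radii place V and N the same way about S: V = S + 21.8·n = (67.02, 5.298), N = S − 21.8·n = (56.18, -36.93). Then |PN| = |N − P| = 67.23.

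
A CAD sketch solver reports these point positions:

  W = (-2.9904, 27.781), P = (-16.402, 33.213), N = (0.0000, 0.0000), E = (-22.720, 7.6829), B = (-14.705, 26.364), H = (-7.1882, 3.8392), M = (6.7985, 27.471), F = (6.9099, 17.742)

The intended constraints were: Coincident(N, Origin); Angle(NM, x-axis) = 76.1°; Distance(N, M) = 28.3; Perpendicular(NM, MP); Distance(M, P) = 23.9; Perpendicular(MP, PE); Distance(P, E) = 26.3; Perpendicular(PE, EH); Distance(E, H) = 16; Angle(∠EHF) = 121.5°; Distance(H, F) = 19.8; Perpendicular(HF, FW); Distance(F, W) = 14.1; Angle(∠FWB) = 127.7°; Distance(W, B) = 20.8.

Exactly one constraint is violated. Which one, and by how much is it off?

Distance(W, B) = 20.8 — off by 9.00.

N = (0.00, 0.00) ✓; NM at 76.10° ✓; |NM| = 28.30 ✓; ∠(NM, MP) = 90.00° ✓; |MP| = 23.90 ✓; ∠(MP, PE) = 90.00° ✓; |PE| = 26.30 ✓; ∠(PE, EH) = 90.00° ✓; |EH| = 16.00 ✓; ∠EHF = 121.5° ✓; |HF| = 19.80 ✓; ∠(HF, FW) = 90.00° ✓; |FW| = 14.10 ✓; ∠FWB = 127.7° ✓; |WB| = 11.80 ✗.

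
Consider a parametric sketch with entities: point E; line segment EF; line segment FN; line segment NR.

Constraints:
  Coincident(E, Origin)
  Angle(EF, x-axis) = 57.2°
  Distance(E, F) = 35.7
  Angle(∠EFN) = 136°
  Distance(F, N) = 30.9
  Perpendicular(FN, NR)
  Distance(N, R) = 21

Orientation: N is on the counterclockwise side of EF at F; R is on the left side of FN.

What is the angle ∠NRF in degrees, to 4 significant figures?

55.80°

E is at the origin; EF runs at 57.2° with length 35.7, so F = 35.7·(cos 57.2°, sin 57.2°) = (19.34, 30.01). ∠EFN = 136.0°, so FN runs at 57.2° + (180° − 136.0°) = 101.2° from the x-axis; with |FN| = 30.9, N = F + 30.9·(cos 101.2°, sin 101.2°) = (13.34, 60.32). FN is perpendicular to NR; with |NR| = 21.0 on the left of FN, R = N + 21.0·(-0.9810, -0.1942) = (-7.263, 56.24). Then cos ∠NRF = RN·RF / (|RN||RF|), giving 55.80°.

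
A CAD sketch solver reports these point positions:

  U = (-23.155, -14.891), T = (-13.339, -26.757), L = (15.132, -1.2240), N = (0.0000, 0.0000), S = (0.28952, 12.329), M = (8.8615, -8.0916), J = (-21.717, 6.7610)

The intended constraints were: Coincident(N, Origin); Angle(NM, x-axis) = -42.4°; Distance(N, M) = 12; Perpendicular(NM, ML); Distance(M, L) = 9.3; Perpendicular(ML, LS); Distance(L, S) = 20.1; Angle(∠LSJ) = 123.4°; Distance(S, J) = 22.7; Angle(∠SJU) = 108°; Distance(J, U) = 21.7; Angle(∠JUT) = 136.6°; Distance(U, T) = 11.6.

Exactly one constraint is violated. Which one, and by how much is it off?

Distance(U, T) = 11.6 — off by 3.80.

N = (0.00, 0.00) ✓; NM at -42.40° ✓; |NM| = 12.00 ✓; ∠(NM, ML) = 90.00° ✓; |ML| = 9.300 ✓; ∠(ML, LS) = 90.00° ✓; |LS| = 20.10 ✓; ∠LSJ = 123.4° ✓; |SJ| = 22.70 ✓; ∠SJU = 108.0° ✓; |JU| = 21.70 ✓; ∠JUT = 136.6° ✓; |UT| = 15.40 ✗.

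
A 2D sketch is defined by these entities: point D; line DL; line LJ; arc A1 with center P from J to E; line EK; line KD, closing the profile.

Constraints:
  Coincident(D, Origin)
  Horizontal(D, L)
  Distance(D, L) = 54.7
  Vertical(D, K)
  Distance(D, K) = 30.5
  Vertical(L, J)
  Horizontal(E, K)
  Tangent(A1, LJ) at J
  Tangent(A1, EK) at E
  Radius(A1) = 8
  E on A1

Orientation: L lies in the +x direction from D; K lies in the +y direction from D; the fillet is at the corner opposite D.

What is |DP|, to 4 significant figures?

51.84

D is at the origin; D and L share the same y with |DL| = 54.7 and L on the +x side, so L = (54.70, 0.000). DK is vertical with |DK| = 30.5 and K on the +y side, so K = (0.000, 30.50). The virtual corner opposite D is at (54.70, 30.50). A1 meets LJ tangentially, so PJ is at right angles to LJ and since A1 is tangent to EK there, PE ⟂ EK, with radius 8.0, so the center P sits 8.0 in from both sides at P = (46.70, 22.50). Then |DP| = |P − D| = 51.84.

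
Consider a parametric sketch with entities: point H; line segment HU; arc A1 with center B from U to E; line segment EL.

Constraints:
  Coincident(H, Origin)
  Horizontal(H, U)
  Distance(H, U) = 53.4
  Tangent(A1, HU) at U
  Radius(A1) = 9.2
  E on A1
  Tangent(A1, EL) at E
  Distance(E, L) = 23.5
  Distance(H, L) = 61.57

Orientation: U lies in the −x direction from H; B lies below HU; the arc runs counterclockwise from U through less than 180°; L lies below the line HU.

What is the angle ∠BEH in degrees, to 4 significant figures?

14.39°

H is at the origin; HU is horizontal with |HU| = 53.4 and U on the −x side, so U = (-53.40, 0.000). A1 meets HU tangentially, so BU is at right angles to HU, so B = U + (0, -9.2) = (-53.40, -9.200). Since BE ⟂ EL (tangency), |BL| = √(9.2² + 23.5²) = 25.24 regardless of where E sits on A1. So L lies on both circle(H, 61.57) and circle(B, 25.24); the below-HU intersection is L = (-51.11, -34.33). E is the foot of the tangent from L: E = (-61.63, -13.32).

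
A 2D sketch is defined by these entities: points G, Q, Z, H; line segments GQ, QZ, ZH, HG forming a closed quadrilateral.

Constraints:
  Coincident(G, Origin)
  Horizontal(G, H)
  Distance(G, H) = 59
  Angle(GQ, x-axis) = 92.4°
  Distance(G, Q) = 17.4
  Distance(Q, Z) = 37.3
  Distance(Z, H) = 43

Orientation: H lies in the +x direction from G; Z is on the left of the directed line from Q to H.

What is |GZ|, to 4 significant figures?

47.15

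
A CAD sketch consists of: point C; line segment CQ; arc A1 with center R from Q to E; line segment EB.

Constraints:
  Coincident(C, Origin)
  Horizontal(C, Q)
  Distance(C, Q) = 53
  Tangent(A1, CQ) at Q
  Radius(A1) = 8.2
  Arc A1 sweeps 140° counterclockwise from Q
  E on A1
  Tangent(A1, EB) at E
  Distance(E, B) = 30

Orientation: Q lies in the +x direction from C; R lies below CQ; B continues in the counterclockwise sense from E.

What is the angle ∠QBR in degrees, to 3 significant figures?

7.03°

C is at the origin; CQ is horizontal with |CQ| = 53.0 and Q on the +x side, so Q = (53.0, 0.00). Tangency of A1 to CQ means the radius RQ is perpendicular to CQ, so R = Q + (0, -8.2) = (53.0, -8.20). On A1, Q sits at bearing 90° from R; a 140° counterclockwise sweep puts E at bearing 230°, so E = R + 8.2·(cos 230°, sin 230°) = (47.7, -14.5). The tangent condition forces RE to be normal to EB, so EB runs along (−sin 230°, cos 230°); with |EB| = 30.0, B = (70.7, -33.8). Then cos ∠QBR = BQ·BR / (|BQ||BR|), giving 7.03°.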